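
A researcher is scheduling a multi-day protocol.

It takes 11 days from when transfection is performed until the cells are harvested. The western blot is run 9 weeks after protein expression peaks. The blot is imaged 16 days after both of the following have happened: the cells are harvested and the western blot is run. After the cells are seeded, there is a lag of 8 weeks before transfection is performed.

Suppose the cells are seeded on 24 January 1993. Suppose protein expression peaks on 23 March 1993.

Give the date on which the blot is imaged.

10 June 1993

The cells are seeded: Jan 24, 1993.
Transfection is performed: Jan 24, 1993 + 8 weeks = Mar 21, 1993.
The cells are harvested: Mar 21, 1993 + 11 days = Apr 1, 1993.
Protein expression peaks: Mar 23, 1993.
The western blot is run: Mar 23, 1993 + 9 weeks = May 25, 1993.
Both prerequisites met — the cells are harvested (Apr 1, 1993), the western blot is run (May 25, 1993); the later is May 25, 1993.
The blot is imaged: May 25, 1993 + 16 days = Jun 10, 1993.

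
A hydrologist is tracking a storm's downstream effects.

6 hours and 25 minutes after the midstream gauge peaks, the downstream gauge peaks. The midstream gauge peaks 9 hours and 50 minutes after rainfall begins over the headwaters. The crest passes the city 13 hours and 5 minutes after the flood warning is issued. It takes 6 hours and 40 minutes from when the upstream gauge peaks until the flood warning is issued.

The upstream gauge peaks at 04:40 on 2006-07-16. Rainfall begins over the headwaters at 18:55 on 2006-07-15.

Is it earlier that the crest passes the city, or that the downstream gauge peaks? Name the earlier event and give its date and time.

The downstream gauge peaks — 11:10 on 2006-07-16

The upstream gauge peaks: 04:40 Jul 16, 2006.
The flood warning is issued: 04:40 Jul 16, 2006 + 6h40m = 11:20 Jul 16, 2006.
The crest passes the city: 11:20 Jul 16, 2006 + 13h05m = 00:25 Jul 17, 2006.
Rainfall begins over the headwaters: 18:55 Jul 15, 2006.
The midstream gauge peaks: 18:55 Jul 15, 2006 + 9h50m = 04:45 Jul 16, 2006.
The downstream gauge peaks: 04:45 Jul 16, 2006 + 6h25m = 11:10 Jul 16, 2006.
Comparing: the crest passes the city at 00:25 Jul 17, 2006 vs the downstream gauge peaks at 11:10 Jul 16, 2006. Earlier: the downstream gauge peaks.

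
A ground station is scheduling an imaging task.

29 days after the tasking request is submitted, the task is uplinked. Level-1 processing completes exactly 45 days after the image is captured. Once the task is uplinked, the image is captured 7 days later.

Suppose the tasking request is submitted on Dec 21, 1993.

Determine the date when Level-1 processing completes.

The tasking request is submitted: Dec 21, 1993.
The task is uplinked: Dec 21, 1993 + 29 days = Jan 19, 1994.
The image is captured: Jan 19, 1994 + 7 days = Jan 26, 1994.
Level-1 processing completes: Jan 26, 1994 + 45 days = Mar 12, 1994.

Mar 12, 1994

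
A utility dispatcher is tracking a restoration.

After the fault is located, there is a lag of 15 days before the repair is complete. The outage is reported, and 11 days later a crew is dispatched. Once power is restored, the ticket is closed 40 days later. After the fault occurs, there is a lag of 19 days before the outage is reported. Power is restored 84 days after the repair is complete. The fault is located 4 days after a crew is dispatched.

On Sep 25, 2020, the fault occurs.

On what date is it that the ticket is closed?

Mar 17, 2021

The fault occurs: Sep 25, 2020.
The outage is reported: Sep 25, 2020 + 19 days = Oct 14, 2020.
A crew is dispatched: Oct 14, 2020 + 11 days = Oct 25, 2020.
The fault is located: Oct 25, 2020 + 4 days = Oct 29, 2020.
The repair is complete: Oct 29, 2020 + 15 days = Nov 13, 2020.
Power is restored: Nov 13, 2020 + 84 days = Feb 5, 2021.
The ticket is closed: Feb 5, 2021 + 40 days = Mar 17, 2021.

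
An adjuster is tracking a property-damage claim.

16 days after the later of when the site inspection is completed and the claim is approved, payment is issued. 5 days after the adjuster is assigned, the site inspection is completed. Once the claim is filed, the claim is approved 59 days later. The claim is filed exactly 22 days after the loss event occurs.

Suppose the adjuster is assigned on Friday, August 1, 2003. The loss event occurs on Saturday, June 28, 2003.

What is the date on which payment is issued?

Friday, October 3, 2003

The adjuster is assigned: Aug 1, 2003.
The site inspection is completed: Aug 1, 2003 + 5 days = Aug 6, 2003.
The loss event occurs: Jun 28, 2003.
The claim is filed: Jun 28, 2003 + 22 days = Jul 20, 2003.
The claim is approved: Jul 20, 2003 + 59 days = Sep 17, 2003.
Both prerequisites met — the site inspection is completed (Aug 6, 2003), the claim is approved (Sep 17, 2003); the later is Sep 17, 2003.
Payment is issued: Sep 17, 2003 + 16 days = Oct 3, 2003.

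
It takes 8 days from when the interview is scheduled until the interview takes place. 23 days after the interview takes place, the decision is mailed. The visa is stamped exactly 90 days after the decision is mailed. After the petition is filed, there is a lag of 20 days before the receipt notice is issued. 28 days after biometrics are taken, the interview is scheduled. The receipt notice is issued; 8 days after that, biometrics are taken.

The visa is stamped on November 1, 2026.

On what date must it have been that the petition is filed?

The visa is stamped: Nov 1, 2026.
The decision is mailed: Nov 1, 2026 − 90 days = Aug 3, 2026.
The interview takes place: Aug 3, 2026 − 23 days = Jul 11, 2026.
The interview is scheduled: Jul 11, 2026 − 8 days = Jul 3, 2026.
Biometrics are taken: Jul 3, 2026 − 28 days = Jun 5, 2026.
The receipt notice is issued: Jun 5, 2026 − 8 days = May 28, 2026.
The petition is filed: May 28, 2026 − 20 days = May 8, 2026.

May 8, 2026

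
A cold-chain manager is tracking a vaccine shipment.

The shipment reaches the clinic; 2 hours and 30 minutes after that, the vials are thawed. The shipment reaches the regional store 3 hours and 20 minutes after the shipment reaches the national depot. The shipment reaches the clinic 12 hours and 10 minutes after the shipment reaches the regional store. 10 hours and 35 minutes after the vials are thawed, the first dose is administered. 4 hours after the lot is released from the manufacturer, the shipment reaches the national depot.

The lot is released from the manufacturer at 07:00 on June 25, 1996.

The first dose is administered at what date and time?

15:35 on June 26, 1996

The lot is released from the manufacturer: 07:00 Jun 25, 1996.
The shipment reaches the national depot: 07:00 Jun 25, 1996 + 4h = 11:00 Jun 25, 1996.
The shipment reaches the regional store: 11:00 Jun 25, 1996 + 3h20m = 14:20 Jun 25, 1996.
The shipment reaches the clinic: 14:20 Jun 25, 1996 + 12h10m = 02:30 Jun 26, 1996.
The vials are thawed: 02:30 Jun 26, 1996 + 2h30m = 05:00 Jun 26, 1996.
The first dose is administered: 05:00 Jun 26, 1996 + 10h35m = 15:35 Jun 26, 1996.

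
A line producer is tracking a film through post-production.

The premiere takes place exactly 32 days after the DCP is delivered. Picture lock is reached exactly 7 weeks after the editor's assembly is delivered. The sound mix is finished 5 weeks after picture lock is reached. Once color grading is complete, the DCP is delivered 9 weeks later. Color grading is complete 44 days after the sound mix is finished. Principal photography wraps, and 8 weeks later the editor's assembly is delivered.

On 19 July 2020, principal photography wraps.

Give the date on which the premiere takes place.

24 April 2021

Principal photography wraps: Jul 19, 2020.
The editor's assembly is delivered: Jul 19, 2020 + 8 weeks = Sep 13, 2020.
Picture lock is reached: Sep 13, 2020 + 7 weeks = Nov 1, 2020.
The sound mix is finished: Nov 1, 2020 + 5 weeks = Dec 6, 2020.
Color grading is complete: Dec 6, 2020 + 44 days = Jan 19, 2021.
The DCP is delivered: Jan 19, 2021 + 9 weeks = Mar 23, 2021.
The premiere takes place: Mar 23, 2021 + 32 days = Apr 24, 2021.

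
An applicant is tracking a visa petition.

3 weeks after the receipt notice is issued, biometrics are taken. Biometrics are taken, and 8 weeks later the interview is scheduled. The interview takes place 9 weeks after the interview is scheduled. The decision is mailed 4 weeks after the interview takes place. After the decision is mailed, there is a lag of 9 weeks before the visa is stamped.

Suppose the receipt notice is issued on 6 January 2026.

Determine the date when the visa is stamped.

The receipt notice is issued: Jan 6, 2026.
Biometrics are taken: Jan 6, 2026 + 3 weeks = Jan 27, 2026.
The interview is scheduled: Jan 27, 2026 + 8 weeks = Mar 24, 2026.
The interview takes place: Mar 24, 2026 + 9 weeks = May 26, 2026.
The decision is mailed: May 26, 2026 + 4 weeks = Jun 23, 2026.
The visa is stamped: Jun 23, 2026 + 9 weeks = Aug 25, 2026.

25 August 2026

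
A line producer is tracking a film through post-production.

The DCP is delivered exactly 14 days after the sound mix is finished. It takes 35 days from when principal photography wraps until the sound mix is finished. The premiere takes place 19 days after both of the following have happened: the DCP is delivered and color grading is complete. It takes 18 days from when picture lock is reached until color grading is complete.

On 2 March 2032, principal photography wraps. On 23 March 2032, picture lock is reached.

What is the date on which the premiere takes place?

9 May 2032

Principal photography wraps: Mar 2, 2032.
The sound mix is finished: Mar 2, 2032 + 35 days = Apr 6, 2032.
The DCP is delivered: Apr 6, 2032 + 14 days = Apr 20, 2032.
Picture lock is reached: Mar 23, 2032.
Color grading is complete: Mar 23, 2032 + 18 days = Apr 10, 2032.
Both prerequisites met — the DCP is delivered (Apr 20, 2032), color grading is complete (Apr 10, 2032); the later is Apr 20, 2032.
The premiere takes place: Apr 20, 2032 + 19 days = May 9, 2032.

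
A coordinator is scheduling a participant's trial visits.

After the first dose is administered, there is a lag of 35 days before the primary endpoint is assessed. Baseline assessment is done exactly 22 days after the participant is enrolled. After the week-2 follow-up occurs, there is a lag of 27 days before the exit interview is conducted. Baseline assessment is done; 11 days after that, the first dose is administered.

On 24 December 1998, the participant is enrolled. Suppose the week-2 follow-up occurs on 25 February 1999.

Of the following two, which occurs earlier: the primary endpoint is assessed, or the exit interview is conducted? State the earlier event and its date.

The participant is enrolled: Dec 24, 1998.
Baseline assessment is done: Dec 24, 1998 + 22 days = Jan 15, 1999.
The first dose is administered: Jan 15, 1999 + 11 days = Jan 26, 1999.
The primary endpoint is assessed: Jan 26, 1999 + 35 days = Mar 2, 1999.
The week-2 follow-up occurs: Feb 25, 1999.
The exit interview is conducted: Feb 25, 1999 + 27 days = Mar 24, 1999.
Comparing: the primary endpoint is assessed on Mar 2, 1999 vs the exit interview is conducted on Mar 24, 1999. Earlier: the primary endpoint is assessed.

The primary endpoint is assessed — 2 March 1999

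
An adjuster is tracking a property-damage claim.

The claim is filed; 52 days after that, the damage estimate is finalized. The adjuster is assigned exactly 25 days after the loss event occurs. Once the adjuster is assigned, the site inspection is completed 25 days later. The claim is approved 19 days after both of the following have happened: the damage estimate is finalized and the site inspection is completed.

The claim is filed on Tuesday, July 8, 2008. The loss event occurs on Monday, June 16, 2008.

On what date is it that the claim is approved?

Wednesday, September 17, 2008

The claim is filed: Jul 8, 2008.
The damage estimate is finalized: Jul 8, 2008 + 52 days = Aug 29, 2008.
The loss event occurs: Jun 16, 2008.
The adjuster is assigned: Jun 16, 2008 + 25 days = Jul 11, 2008.
The site inspection is completed: Jul 11, 2008 + 25 days = Aug 5, 2008.
Both prerequisites met — the damage estimate is finalized (Aug 29, 2008), the site inspection is completed (Aug 5, 2008); the later is Aug 29, 2008.
The claim is approved: Aug 29, 2008 + 19 days = Sep 17, 2008.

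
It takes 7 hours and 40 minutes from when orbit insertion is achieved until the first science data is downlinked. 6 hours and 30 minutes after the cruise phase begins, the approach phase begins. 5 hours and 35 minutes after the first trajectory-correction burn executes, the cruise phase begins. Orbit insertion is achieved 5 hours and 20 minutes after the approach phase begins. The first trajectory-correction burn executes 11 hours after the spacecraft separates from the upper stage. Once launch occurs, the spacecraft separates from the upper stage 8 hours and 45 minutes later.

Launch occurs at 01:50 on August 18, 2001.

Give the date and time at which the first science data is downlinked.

22:40 on August 19, 2001

Launch occurs: 01:50 Aug 18, 2001.
The spacecraft separates from the upper stage: 01:50 Aug 18, 2001 + 8h45m = 10:35 Aug 18, 2001.
The first trajectory-correction burn executes: 10:35 Aug 18, 2001 + 11h = 21:35 Aug 18, 2001.
The cruise phase begins: 21:35 Aug 18, 2001 + 5h35m = 03:10 Aug 19, 2001.
The approach phase begins: 03:10 Aug 19, 2001 + 6h30m = 09:40 Aug 19, 2001.
Orbit insertion is achieved: 09:40 Aug 19, 2001 + 5h20m = 15:00 Aug 19, 2001.
The first science data is downlinked: 15:00 Aug 19, 2001 + 7h40m = 22:40 Aug 19, 2001.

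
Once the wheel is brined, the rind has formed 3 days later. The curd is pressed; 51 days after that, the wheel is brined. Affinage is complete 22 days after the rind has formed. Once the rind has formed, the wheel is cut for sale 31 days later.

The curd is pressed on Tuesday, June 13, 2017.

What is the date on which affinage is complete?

The curd is pressed: Jun 13, 2017.
The wheel is brined: Jun 13, 2017 + 51 days = Aug 3, 2017.
The rind has formed: Aug 3, 2017 + 3 days = Aug 6, 2017.
Affinage is complete: Aug 6, 2017 + 22 days = Aug 28, 2017.

Monday, August 28, 2017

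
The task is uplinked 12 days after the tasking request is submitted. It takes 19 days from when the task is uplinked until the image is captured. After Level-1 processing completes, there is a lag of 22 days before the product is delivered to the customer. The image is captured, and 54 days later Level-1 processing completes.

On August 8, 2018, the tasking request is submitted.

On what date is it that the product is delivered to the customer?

November 23, 2018

The tasking request is submitted: Aug 8, 2018.
The task is uplinked: Aug 8, 2018 + 12 days = Aug 20, 2018.
The image is captured: Aug 20, 2018 + 19 days = Sep 8, 2018.
Level-1 processing completes: Sep 8, 2018 + 54 days = Nov 1, 2018.
The product is delivered to the customer: Nov 1, 2018 + 22 days = Nov 23, 2018.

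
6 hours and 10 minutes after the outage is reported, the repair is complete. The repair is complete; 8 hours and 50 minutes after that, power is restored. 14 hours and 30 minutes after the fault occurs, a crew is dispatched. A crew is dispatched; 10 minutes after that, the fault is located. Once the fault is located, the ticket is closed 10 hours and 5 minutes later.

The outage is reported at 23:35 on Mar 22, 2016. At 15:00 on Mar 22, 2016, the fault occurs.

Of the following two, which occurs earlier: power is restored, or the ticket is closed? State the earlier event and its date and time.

Power is restored — 14:35 on Mar 23, 2016

The outage is reported: 23:35 Mar 22, 2016.
The repair is complete: 23:35 Mar 22, 2016 + 6h10m = 05:45 Mar 23, 2016.
Power is restored: 05:45 Mar 23, 2016 + 8h50m = 14:35 Mar 23, 2016.
The fault occurs: 15:00 Mar 22, 2016.
A crew is dispatched: 15:00 Mar 22, 2016 + 14h30m = 05:30 Mar 23, 2016.
The fault is located: 05:30 Mar 23, 2016 + 10m = 05:40 Mar 23, 2016.
The ticket is closed: 05:40 Mar 23, 2016 + 10h05m = 15:45 Mar 23, 2016.
Comparing: power is restored at 14:35 Mar 23, 2016 vs the ticket is closed at 15:45 Mar 23, 2016. Earlier: power is restored.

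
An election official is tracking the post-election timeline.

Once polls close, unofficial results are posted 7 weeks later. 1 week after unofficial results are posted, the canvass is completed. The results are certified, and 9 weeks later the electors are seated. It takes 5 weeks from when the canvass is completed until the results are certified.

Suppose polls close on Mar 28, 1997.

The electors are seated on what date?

Polls close: Mar 28, 1997.
Unofficial results are posted: Mar 28, 1997 + 7 weeks = May 16, 1997.
The canvass is completed: May 16, 1997 + 1 week = May 23, 1997.
The results are certified: May 23, 1997 + 5 weeks = Jun 27, 1997.
The electors are seated: Jun 27, 1997 + 9 weeks = Aug 29, 1997.

Aug 29, 1997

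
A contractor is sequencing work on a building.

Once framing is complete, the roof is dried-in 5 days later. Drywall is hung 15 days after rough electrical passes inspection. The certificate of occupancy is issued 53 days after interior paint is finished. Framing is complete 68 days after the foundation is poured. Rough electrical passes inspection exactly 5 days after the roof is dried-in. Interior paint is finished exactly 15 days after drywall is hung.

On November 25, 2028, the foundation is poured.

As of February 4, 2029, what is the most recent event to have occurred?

Framing is complete

The foundation is poured: Nov 25, 2028.
Framing is complete: Nov 25, 2028 + 68 days = Feb 1, 2029.
The roof is dried-in: Feb 1, 2029 + 5 days = Feb 6, 2029.
Rough electrical passes inspection: Feb 6, 2029 + 5 days = Feb 11, 2029.
Drywall is hung: Feb 11, 2029 + 15 days = Feb 26, 2029.
Interior paint is finished: Feb 26, 2029 + 15 days = Mar 13, 2029.
The certificate of occupancy is issued: Mar 13, 2029 + 53 days = May 5, 2029.
Feb 4, 2029 falls between when framing is complete (Feb 1, 2029) and when the roof is dried-in (Feb 6, 2029).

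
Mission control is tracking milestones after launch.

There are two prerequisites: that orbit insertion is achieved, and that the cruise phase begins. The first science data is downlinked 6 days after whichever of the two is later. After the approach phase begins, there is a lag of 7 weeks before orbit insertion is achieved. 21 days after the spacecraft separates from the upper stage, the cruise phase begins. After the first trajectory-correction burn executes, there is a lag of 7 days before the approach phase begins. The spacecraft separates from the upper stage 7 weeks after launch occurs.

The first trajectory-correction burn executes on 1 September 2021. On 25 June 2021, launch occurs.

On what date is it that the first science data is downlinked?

2 November 2021

The first trajectory-correction burn executes: Sep 1, 2021.
The approach phase begins: Sep 1, 2021 + 7 days = Sep 8, 2021.
Orbit insertion is achieved: Sep 8, 2021 + 7 weeks = Oct 27, 2021.
Launch occurs: Jun 25, 2021.
The spacecraft separates from the upper stage: Jun 25, 2021 + 7 weeks = Aug 13, 2021.
The cruise phase begins: Aug 13, 2021 + 21 days = Sep 3, 2021.
Both prerequisites met — orbit insertion is achieved (Oct 27, 2021), the cruise phase begins (Sep 3, 2021); the later is Oct 27, 2021.
The first science data is downlinked: Oct 27, 2021 + 6 days = Nov 2, 2021.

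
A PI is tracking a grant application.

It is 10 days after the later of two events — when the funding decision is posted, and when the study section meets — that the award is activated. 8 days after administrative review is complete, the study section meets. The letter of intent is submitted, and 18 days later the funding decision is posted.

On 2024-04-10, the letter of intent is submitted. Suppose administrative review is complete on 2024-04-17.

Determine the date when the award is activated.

2024-05-08

The letter of intent is submitted: Apr 10, 2024.
The funding decision is posted: Apr 10, 2024 + 18 days = Apr 28, 2024.
Administrative review is complete: Apr 17, 2024.
The study section meets: Apr 17, 2024 + 8 days = Apr 25, 2024.
Both prerequisites met — the funding decision is posted (Apr 28, 2024), the study section meets (Apr 25, 2024); the later is Apr 28, 2024.
The award is activated: Apr 28, 2024 + 10 days = May 8, 2024.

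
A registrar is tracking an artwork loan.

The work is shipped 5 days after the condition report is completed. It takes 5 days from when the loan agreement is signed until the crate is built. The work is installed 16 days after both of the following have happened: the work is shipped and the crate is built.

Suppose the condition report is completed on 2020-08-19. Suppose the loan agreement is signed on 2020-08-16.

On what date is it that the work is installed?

2020-09-09

The condition report is completed: Aug 19, 2020.
The work is shipped: Aug 19, 2020 + 5 days = Aug 24, 2020.
The loan agreement is signed: Aug 16, 2020.
The crate is built: Aug 16, 2020 + 5 days = Aug 21, 2020.
Both prerequisites met — the work is shipped (Aug 24, 2020), the crate is built (Aug 21, 2020); the later is Aug 24, 2020.
The work is installed: Aug 24, 2020 + 16 days = Sep 9, 2020.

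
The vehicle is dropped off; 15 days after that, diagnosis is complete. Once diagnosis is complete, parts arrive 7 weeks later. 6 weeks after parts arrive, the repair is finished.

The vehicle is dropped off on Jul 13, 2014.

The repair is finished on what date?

Oct 27, 2014

The vehicle is dropped off: Jul 13, 2014.
Diagnosis is complete: Jul 13, 2014 + 15 days = Jul 28, 2014.
Parts arrive: Jul 28, 2014 + 7 weeks = Sep 15, 2014.
The repair is finished: Sep 15, 2014 + 6 weeks = Oct 27, 2014.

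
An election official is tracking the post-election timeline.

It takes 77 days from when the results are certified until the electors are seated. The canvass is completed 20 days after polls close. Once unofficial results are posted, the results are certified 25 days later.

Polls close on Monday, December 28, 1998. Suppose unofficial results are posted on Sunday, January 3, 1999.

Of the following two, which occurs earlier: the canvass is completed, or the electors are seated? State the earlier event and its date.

Polls close: Dec 28, 1998.
The canvass is completed: Dec 28, 1998 + 20 days = Jan 17, 1999.
Unofficial results are posted: Jan 3, 1999.
The results are certified: Jan 3, 1999 + 25 days = Jan 28, 1999.
The electors are seated: Jan 28, 1999 + 77 days = Apr 15, 1999.
Comparing: the canvass is completed on Jan 17, 1999 vs the electors are seated on Apr 15, 1999. Earlier: the canvass is completed.

The canvass is completed — Sunday, January 17, 1999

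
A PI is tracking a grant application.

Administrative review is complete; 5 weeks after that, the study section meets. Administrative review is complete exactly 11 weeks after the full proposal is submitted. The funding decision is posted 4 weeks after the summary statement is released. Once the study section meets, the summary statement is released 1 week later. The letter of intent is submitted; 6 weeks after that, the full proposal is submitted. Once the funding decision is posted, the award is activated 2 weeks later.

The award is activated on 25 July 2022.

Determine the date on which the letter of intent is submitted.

3 January 2022

The award is activated: Jul 25, 2022.
The funding decision is posted: Jul 25, 2022 − 2 weeks = Jul 11, 2022.
The summary statement is released: Jul 11, 2022 − 4 weeks = Jun 13, 2022.
The study section meets: Jun 13, 2022 − 1 week = Jun 6, 2022.
Administrative review is complete: Jun 6, 2022 − 5 weeks = May 2, 2022.
The full proposal is submitted: May 2, 2022 − 11 weeks = Feb 14, 2022.
The letter of intent is submitted: Feb 14, 2022 − 6 weeks = Jan 3, 2022.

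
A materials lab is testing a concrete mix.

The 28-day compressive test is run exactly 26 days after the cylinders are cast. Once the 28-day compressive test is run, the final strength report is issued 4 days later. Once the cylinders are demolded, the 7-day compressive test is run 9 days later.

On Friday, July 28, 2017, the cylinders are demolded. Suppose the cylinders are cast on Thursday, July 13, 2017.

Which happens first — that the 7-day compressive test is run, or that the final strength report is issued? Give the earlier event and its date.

The 7-day compressive test is run — Sunday, August 6, 2017

The cylinders are demolded: Jul 28, 2017.
The 7-day compressive test is run: Jul 28, 2017 + 9 days = Aug 6, 2017.
The cylinders are cast: Jul 13, 2017.
The 28-day compressive test is run: Jul 13, 2017 + 26 days = Aug 8, 2017.
The final strength report is issued: Aug 8, 2017 + 4 days = Aug 12, 2017.
Comparing: the 7-day compressive test is run on Aug 6, 2017 vs the final strength report is issued on Aug 12, 2017. Earlier: the 7-day compressive test is run.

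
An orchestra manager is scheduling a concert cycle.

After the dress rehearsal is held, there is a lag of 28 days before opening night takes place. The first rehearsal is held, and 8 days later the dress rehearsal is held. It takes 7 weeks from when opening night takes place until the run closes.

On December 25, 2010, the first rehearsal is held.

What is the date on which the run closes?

March 20, 2011

The first rehearsal is held: Dec 25, 2010.
The dress rehearsal is held: Dec 25, 2010 + 8 days = Jan 2, 2011.
Opening night takes place: Jan 2, 2011 + 28 days = Jan 30, 2011.
The run closes: Jan 30, 2011 + 7 weeks = Mar 20, 2011.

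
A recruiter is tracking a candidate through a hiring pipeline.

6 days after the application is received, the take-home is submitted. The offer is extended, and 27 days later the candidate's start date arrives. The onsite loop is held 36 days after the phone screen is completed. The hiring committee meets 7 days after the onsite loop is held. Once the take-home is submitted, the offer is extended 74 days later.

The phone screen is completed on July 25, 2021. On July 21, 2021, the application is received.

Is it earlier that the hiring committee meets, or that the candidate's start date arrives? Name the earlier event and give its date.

The phone screen is completed: Jul 25, 2021.
The onsite loop is held: Jul 25, 2021 + 36 days = Aug 30, 2021.
The hiring committee meets: Aug 30, 2021 + 7 days = Sep 6, 2021.
The application is received: Jul 21, 2021.
The take-home is submitted: Jul 21, 2021 + 6 days = Jul 27, 2021.
The offer is extended: Jul 27, 2021 + 74 days = Oct 9, 2021.
The candidate's start date arrives: Oct 9, 2021 + 27 days = Nov 5, 2021.
Comparing: the hiring committee meets on Sep 6, 2021 vs the candidate's start date arrives on Nov 5, 2021. Earlier: the hiring committee meets.

The hiring committee meets — September 6, 2021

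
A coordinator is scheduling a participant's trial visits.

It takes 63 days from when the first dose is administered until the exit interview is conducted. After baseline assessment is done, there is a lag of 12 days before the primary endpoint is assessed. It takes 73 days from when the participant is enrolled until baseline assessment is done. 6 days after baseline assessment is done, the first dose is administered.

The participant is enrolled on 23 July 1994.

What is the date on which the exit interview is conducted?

12 December 1994

The participant is enrolled: Jul 23, 1994.
Baseline assessment is done: Jul 23, 1994 + 73 days = Oct 4, 1994.
The first dose is administered: Oct 4, 1994 + 6 days = Oct 10, 1994.
The exit interview is conducted: Oct 10, 1994 + 63 days = Dec 12, 1994.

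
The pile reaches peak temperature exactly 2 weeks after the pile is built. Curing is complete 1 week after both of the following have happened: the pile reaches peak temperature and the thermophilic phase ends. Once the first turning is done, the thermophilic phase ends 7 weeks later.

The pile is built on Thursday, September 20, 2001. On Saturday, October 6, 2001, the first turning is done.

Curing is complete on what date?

Saturday, December 1, 2001

The pile is built: Sep 20, 2001.
The pile reaches peak temperature: Sep 20, 2001 + 2 weeks = Oct 4, 2001.
The first turning is done: Oct 6, 2001.
The thermophilic phase ends: Oct 6, 2001 + 7 weeks = Nov 24, 2001.
Both prerequisites met — the pile reaches peak temperature (Oct 4, 2001), the thermophilic phase ends (Nov 24, 2001); the later is Nov 24, 2001.
Curing is complete: Nov 24, 2001 + 1 week = Dec 1, 2001.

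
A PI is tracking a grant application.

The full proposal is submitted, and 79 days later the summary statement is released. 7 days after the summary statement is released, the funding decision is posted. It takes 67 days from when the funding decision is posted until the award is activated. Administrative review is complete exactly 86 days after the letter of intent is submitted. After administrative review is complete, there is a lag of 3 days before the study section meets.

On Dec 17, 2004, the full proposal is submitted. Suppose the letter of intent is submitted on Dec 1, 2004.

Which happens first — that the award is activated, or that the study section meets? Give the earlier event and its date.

The study section meets — Feb 28, 2005

The full proposal is submitted: Dec 17, 2004.
The summary statement is released: Dec 17, 2004 + 79 days = Mar 6, 2005.
The funding decision is posted: Mar 6, 2005 + 7 days = Mar 13, 2005.
The award is activated: Mar 13, 2005 + 67 days = May 19, 2005.
The letter of intent is submitted: Dec 1, 2004.
Administrative review is complete: Dec 1, 2004 + 86 days = Feb 25, 2005.
The study section meets: Feb 25, 2005 + 3 days = Feb 28, 2005.
Comparing: the award is activated on May 19, 2005 vs the study section meets on Feb 28, 2005. Earlier: the study section meets.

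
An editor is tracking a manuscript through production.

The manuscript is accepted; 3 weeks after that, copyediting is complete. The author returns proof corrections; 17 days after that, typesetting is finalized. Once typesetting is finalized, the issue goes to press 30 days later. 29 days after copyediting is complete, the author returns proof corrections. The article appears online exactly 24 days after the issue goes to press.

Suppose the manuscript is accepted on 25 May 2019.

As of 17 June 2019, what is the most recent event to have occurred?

Copyediting is complete

The manuscript is accepted: May 25, 2019.
Copyediting is complete: May 25, 2019 + 3 weeks = Jun 15, 2019.
The author returns proof corrections: Jun 15, 2019 + 29 days = Jul 14, 2019.
Typesetting is finalized: Jul 14, 2019 + 17 days = Jul 31, 2019.
The issue goes to press: Jul 31, 2019 + 30 days = Aug 30, 2019.
The article appears online: Aug 30, 2019 + 24 days = Sep 23, 2019.
Jun 17, 2019 falls between when copyediting is complete (Jun 15, 2019) and when the author returns proof corrections (Jul 14, 2019).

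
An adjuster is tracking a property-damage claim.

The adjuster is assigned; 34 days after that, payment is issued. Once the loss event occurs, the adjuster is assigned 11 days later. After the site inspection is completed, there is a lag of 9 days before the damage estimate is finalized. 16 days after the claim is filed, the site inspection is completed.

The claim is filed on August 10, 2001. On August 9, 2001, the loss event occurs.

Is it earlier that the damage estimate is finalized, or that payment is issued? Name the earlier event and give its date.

The damage estimate is finalized — September 4, 2001

The claim is filed: Aug 10, 2001.
The site inspection is completed: Aug 10, 2001 + 16 days = Aug 26, 2001.
The damage estimate is finalized: Aug 26, 2001 + 9 days = Sep 4, 2001.
The loss event occurs: Aug 9, 2001.
The adjuster is assigned: Aug 9, 2001 + 11 days = Aug 20, 2001.
Payment is issued: Aug 20, 2001 + 34 days = Sep 23, 2001.
Comparing: the damage estimate is finalized on Sep 4, 2001 vs payment is issued on Sep 23, 2001. Earlier: the damage estimate is finalized.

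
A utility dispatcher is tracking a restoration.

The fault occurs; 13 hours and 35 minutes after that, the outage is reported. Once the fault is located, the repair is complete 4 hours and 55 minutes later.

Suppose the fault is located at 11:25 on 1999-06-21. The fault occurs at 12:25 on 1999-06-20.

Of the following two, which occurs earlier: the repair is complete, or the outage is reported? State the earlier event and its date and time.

The fault is located: 11:25 Jun 21, 1999.
The repair is complete: 11:25 Jun 21, 1999 + 4h55m = 16:20 Jun 21, 1999.
The fault occurs: 12:25 Jun 20, 1999.
The outage is reported: 12:25 Jun 20, 1999 + 13h35m = 02:00 Jun 21, 1999.
Comparing: the repair is complete at 16:20 Jun 21, 1999 vs the outage is reported at 02:00 Jun 21, 1999. Earlier: the outage is reported.

The outage is reported — 02:00 on 1999-06-21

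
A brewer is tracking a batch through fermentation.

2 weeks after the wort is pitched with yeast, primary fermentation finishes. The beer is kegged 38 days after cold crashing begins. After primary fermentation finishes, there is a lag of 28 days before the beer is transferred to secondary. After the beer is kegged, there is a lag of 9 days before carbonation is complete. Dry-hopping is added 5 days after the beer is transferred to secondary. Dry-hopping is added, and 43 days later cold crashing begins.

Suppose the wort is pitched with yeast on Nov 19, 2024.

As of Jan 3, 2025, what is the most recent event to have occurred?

The wort is pitched with yeast: Nov 19, 2024.
Primary fermentation finishes: Nov 19, 2024 + 2 weeks = Dec 3, 2024.
The beer is transferred to secondary: Dec 3, 2024 + 28 days = Dec 31, 2024.
Dry-hopping is added: Dec 31, 2024 + 5 days = Jan 5, 2025.
Cold crashing begins: Jan 5, 2025 + 43 days = Feb 17, 2025.
The beer is kegged: Feb 17, 2025 + 38 days = Mar 27, 2025.
Carbonation is complete: Mar 27, 2025 + 9 days = Apr 5, 2025.
Jan 3, 2025 falls between when the beer is transferred to secondary (Dec 31, 2024) and when dry-hopping is added (Jan 5, 2025).

The beer is transferred to secondary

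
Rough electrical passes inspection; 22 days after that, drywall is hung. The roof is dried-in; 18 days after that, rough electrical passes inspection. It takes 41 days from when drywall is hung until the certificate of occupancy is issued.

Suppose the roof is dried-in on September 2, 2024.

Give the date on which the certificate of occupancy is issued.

The roof is dried-in: Sep 2, 2024.
Rough electrical passes inspection: Sep 2, 2024 + 18 days = Sep 20, 2024.
Drywall is hung: Sep 20, 2024 + 22 days = Oct 12, 2024.
The certificate of occupancy is issued: Oct 12, 2024 + 41 days = Nov 22, 2024.

November 22, 2024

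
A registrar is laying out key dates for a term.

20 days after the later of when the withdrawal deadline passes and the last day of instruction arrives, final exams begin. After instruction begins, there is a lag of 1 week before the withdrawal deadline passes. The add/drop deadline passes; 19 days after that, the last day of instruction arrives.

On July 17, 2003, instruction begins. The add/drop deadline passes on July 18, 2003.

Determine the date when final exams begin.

August 26, 2003

Instruction begins: Jul 17, 2003.
The withdrawal deadline passes: Jul 17, 2003 + 1 week = Jul 24, 2003.
The add/drop deadline passes: Jul 18, 2003.
The last day of instruction arrives: Jul 18, 2003 + 19 days = Aug 6, 2003.
Both prerequisites met — the withdrawal deadline passes (Jul 24, 2003), the last day of instruction arrives (Aug 6, 2003); the later is Aug 6, 2003.
Final exams begin: Aug 6, 2003 + 20 days = Aug 26, 2003.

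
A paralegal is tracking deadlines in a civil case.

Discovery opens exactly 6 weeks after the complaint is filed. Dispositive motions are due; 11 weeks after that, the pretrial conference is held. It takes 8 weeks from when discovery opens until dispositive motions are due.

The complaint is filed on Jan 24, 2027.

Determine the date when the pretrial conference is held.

Jul 18, 2027

The complaint is filed: Jan 24, 2027.
Discovery opens: Jan 24, 2027 + 6 weeks = Mar 7, 2027.
Dispositive motions are due: Mar 7, 2027 + 8 weeks = May 2, 2027.
The pretrial conference is held: May 2, 2027 + 11 weeks = Jul 18, 2027.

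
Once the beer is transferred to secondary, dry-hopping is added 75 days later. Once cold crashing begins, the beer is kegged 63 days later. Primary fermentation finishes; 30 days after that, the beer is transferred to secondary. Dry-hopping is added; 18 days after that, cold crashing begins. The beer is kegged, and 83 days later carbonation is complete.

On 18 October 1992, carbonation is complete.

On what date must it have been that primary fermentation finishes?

Carbonation is complete: Oct 18, 1992.
The beer is kegged: Oct 18, 1992 − 83 days = Jul 27, 1992.
Cold crashing begins: Jul 27, 1992 − 63 days = May 25, 1992.
Dry-hopping is added: May 25, 1992 − 18 days = May 7, 1992.
The beer is transferred to secondary: May 7, 1992 − 75 days = Feb 22, 1992.
Primary fermentation finishes: Feb 22, 1992 − 30 days = Jan 23, 1992.

23 January 1992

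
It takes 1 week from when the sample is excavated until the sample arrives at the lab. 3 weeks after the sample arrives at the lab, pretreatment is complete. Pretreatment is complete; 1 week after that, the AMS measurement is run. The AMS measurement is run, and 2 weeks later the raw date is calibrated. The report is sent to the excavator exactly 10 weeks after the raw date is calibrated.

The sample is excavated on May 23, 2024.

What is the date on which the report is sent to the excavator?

Sep 19, 2024

The sample is excavated: May 23, 2024.
The sample arrives at the lab: May 23, 2024 + 1 week = May 30, 2024.
Pretreatment is complete: May 30, 2024 + 3 weeks = Jun 20, 2024.
The AMS measurement is run: Jun 20, 2024 + 1 week = Jun 27, 2024.
The raw date is calibrated: Jun 27, 2024 + 2 weeks = Jul 11, 2024.
The report is sent to the excavator: Jul 11, 2024 + 10 weeks = Sep 19, 2024.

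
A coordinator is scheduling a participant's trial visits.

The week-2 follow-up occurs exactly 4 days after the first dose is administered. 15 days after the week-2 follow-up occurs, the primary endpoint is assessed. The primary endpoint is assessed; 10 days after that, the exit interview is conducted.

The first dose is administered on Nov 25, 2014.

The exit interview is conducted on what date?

Dec 24, 2014

The first dose is administered: Nov 25, 2014.
The week-2 follow-up occurs: Nov 25, 2014 + 4 days = Nov 29, 2014.
The primary endpoint is assessed: Nov 29, 2014 + 15 days = Dec 14, 2014.
The exit interview is conducted: Dec 14, 2014 + 10 days = Dec 24, 2014.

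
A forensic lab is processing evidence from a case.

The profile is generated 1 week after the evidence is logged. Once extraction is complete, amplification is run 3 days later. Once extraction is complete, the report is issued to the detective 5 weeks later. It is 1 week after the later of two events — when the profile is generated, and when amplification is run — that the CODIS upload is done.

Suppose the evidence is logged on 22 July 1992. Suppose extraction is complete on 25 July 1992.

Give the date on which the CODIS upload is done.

The evidence is logged: Jul 22, 1992.
The profile is generated: Jul 22, 1992 + 1 week = Jul 29, 1992.
Extraction is complete: Jul 25, 1992.
Amplification is run: Jul 25, 1992 + 3 days = Jul 28, 1992.
Both prerequisites met — the profile is generated (Jul 29, 1992), amplification is run (Jul 28, 1992); the later is Jul 29, 1992.
The CODIS upload is done: Jul 29, 1992 + 1 week = Aug 5, 1992.

5 August 1992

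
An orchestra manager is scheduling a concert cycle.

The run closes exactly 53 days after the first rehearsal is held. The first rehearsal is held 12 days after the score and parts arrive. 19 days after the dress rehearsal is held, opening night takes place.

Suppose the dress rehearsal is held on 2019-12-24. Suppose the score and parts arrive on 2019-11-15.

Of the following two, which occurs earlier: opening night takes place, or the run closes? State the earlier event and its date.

Opening night takes place — 2020-01-12

The dress rehearsal is held: Dec 24, 2019.
Opening night takes place: Dec 24, 2019 + 19 days = Jan 12, 2020.
The score and parts arrive: Nov 15, 2019.
The first rehearsal is held: Nov 15, 2019 + 12 days = Nov 27, 2019.
The run closes: Nov 27, 2019 + 53 days = Jan 19, 2020.
Comparing: opening night takes place on Jan 12, 2020 vs the run closes on Jan 19, 2020. Earlier: opening night takes place.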